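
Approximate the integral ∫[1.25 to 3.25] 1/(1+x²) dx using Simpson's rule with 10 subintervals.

f(x) = 1/(1+x²)
a = 1.25, b = 3.25, n = 10
h = (b - a)/n = 0.200000

Simpson's rule: (h/3)[f(x₀) + 4f(x₁) + 2f(x₂) + ... + f(xₙ)]

x_0 = 1.2500, f(x_0) = 0.390244, coefficient = 1
x_1 = 1.4500, f(x_1) = 0.322321, coefficient = 4
x_2 = 1.6500, f(x_2) = 0.268637, coefficient = 2
x_3 = 1.8500, f(x_3) = 0.226116, coefficient = 4
x_4 = 2.0500, f(x_4) = 0.192215, coefficient = 2
x_5 = 2.2500, f(x_5) = 0.164948, coefficient = 4
x_6 = 2.4500, f(x_6) = 0.142806, coefficient = 2
x_7 = 2.6500, f(x_7) = 0.124649, coefficient = 4
x_8 = 2.8500, f(x_8) = 0.109619, coefficient = 2
x_9 = 3.0500, f(x_9) = 0.097064, coefficient = 4
x_10 = 3.2500, f(x_10) = 0.086486, coefficient = 1

I ≈ (0.200000/3) × 5.643680 = 0.376245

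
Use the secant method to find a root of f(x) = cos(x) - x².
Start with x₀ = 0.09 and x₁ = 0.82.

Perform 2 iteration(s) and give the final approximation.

f(x) = cos(x) - x²
x₀ = 0.09, x₁ = 0.82

Secant formula: x_{n+1} = x_n - f(x_n)(x_n - x_{n-1})/(f(x_n) - f(x_{n-1}))

Iteration 1:
  f(0.090000) = 0.987853
  f(0.820000) = 0.009821
  x_2 = 0.820000 - 0.009821×(0.820000 - 0.090000)/(0.009821 - 0.987853)
       = 0.827331
Iteration 2:
  f(0.820000) = 0.009821
  f(0.827331) = -0.007633
  x_3 = 0.827331 - (-0.007633)×(0.827331 - 0.820000)/(-0.007633 - 0.009821)
       = 0.824125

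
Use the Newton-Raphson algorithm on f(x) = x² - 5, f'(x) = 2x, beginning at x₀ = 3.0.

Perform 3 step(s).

f(x) = x² - 5
f'(x) = 2x
x₀ = 3.0

Newton-Raphson formula: x_{n+1} = x_n - f(x_n)/f'(x_n)

Iteration 1:
  f(3.000000) = 4.000000
  f'(3.000000) = 6.000000
  x_1 = 3.000000 - 4.000000/6.000000 = 2.333333
Iteration 2:
  f(2.333333) = 0.444444
  f'(2.333333) = 4.666667
  x_2 = 2.333333 - 0.444444/4.666667 = 2.238095
Iteration 3:
  f(2.238095) = 0.009070
  f'(2.238095) = 4.476190
  x_3 = 2.238095 - 0.009070/4.476190 = 2.236069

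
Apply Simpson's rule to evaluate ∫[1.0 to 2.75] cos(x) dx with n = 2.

f(x) = cos(x)
a = 1.0, b = 2.75, n = 2
h = (b - a)/n = 0.875000

Simpson's rule: (h/3)[f(x₀) + 4f(x₁) + 2f(x₂) + ... + f(xₙ)]

x_0 = 1.0000, f(x_0) = 0.540302, coefficient = 1
x_1 = 1.8750, f(x_1) = -0.299534, coefficient = 4
x_2 = 2.7500, f(x_2) = -0.924302, coefficient = 1

I ≈ (0.875000/3) × -1.582134 = -0.461456
Exact value: -0.459810
Error: 0.001646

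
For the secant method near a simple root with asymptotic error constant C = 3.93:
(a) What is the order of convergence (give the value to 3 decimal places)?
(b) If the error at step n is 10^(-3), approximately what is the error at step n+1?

(a) Secant method has superlinear convergence with order φ = (1+√5)/2 ≈ 1.618.
    This means |e_{n+1}| ≈ C|e_n|^1.618.

(b) With |e_n| = 10^(-3) and C = 3.93:
    |e_{n+1}| ≈ 3.93 × (10^(-3))^1.618 = 3.93 × 10^(-4.85)

(a) ≈ 1.618 (golden ratio); (b) |e_{n+1}| ≈ 5.499e-05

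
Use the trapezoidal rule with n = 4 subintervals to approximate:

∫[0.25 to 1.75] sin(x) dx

f(x) = sin(x)
a = 0.25, b = 1.75, n = 4
h = (b - a)/n = 0.375000

Trapezoidal rule: (h/2)[f(x₀) + 2f(x₁) + 2f(x₂) + ... + f(xₙ)]

x_0 = 0.2500, f(x_0) = 0.247404, coefficient = 1
x_1 = 0.6250, f(x_1) = 0.585097, coefficient = 2
x_2 = 1.0000, f(x_2) = 0.841471, coefficient = 2
x_3 = 1.3750, f(x_3) = 0.980893, coefficient = 2
x_4 = 1.7500, f(x_4) = 0.983986, coefficient = 1

I ≈ (0.375000/2) × 6.046313 = 1.133684
Exact value: 1.147158
Error: 0.013475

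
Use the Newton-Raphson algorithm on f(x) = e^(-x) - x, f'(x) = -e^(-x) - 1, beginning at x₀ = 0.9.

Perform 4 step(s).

f(x) = e^(-x) - x
f'(x) = -e^(-x) - 1
x₀ = 0.9

Newton-Raphson formula: x_{n+1} = x_n - f(x_n)/f'(x_n)

Iteration 1:
  f(0.900000) = -0.493430
  f'(0.900000) = -1.406570
  x_1 = 0.900000 - (-0.493430)/(-1.406570) = 0.549196
Iteration 2:
  f(0.549196) = 0.028218
  f'(0.549196) = -1.577414
  x_2 = 0.549196 - 0.028218/(-1.577414) = 0.567085
Iteration 3:
  f(0.567085) = 0.000092
  f'(0.567085) = -1.567177
  x_3 = 0.567085 - 0.000092/(-1.567177) = 0.567143
Iteration 4:
  f(0.567143) = 0.000000
  f'(0.567143) = -1.567143
  x_4 = 0.567143 - 0.000000/(-1.567143) = 0.567143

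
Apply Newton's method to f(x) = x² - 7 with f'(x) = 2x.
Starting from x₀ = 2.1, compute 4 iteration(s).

f(x) = x² - 7
f'(x) = 2x
x₀ = 2.1

Newton-Raphson formula: x_{n+1} = x_n - f(x_n)/f'(x_n)

Iteration 1:
  f(2.100000) = -2.590000
  f'(2.100000) = 4.200000
  x_1 = 2.100000 - (-2.590000)/4.200000 = 2.716667
Iteration 2:
  f(2.716667) = 0.380278
  f'(2.716667) = 5.433333
  x_2 = 2.716667 - 0.380278/5.433333 = 2.646677
Iteration 3:
  f(2.646677) = 0.004899
  f'(2.646677) = 5.293354
  x_3 = 2.646677 - 0.004899/5.293354 = 2.645751
Iteration 4:
  f(2.645751) = 0.000001
  f'(2.645751) = 5.291503
  x_4 = 2.645751 - 0.000001/5.291503 = 2.645751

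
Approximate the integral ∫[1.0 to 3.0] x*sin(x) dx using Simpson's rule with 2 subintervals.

f(x) = x*sin(x)
a = 1.0, b = 3.0, n = 2
h = (b - a)/n = 1.000000

Simpson's rule: (h/3)[f(x₀) + 4f(x₁) + 2f(x₂) + ... + f(xₙ)]

x_0 = 1.0000, f(x_0) = 0.841471, coefficient = 1
x_1 = 2.0000, f(x_1) = 1.818595, coefficient = 4
x_2 = 3.0000, f(x_2) = 0.423360, coefficient = 1

I ≈ (1.000000/3) × 8.539210 = 2.846403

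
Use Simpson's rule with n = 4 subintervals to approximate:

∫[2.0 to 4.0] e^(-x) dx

f(x) = e^(-x)
a = 2.0, b = 4.0, n = 4
h = (b - a)/n = 0.500000

Simpson's rule: (h/3)[f(x₀) + 4f(x₁) + 2f(x₂) + ... + f(xₙ)]

x_0 = 2.0000, f(x_0) = 0.135335, coefficient = 1
x_1 = 2.5000, f(x_1) = 0.082085, coefficient = 4
x_2 = 3.0000, f(x_2) = 0.049787, coefficient = 2
x_3 = 3.5000, f(x_3) = 0.030197, coefficient = 4
x_4 = 4.0000, f(x_4) = 0.018316, coefficient = 1

I ≈ (0.500000/3) × 0.702355 = 0.117059
Exact value: 0.117020
Error: 0.000039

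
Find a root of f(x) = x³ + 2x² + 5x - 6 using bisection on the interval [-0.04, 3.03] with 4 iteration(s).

f(x) = x³ + 2x² + 5x - 6
Initial interval: [-0.04, 3.03]

Iteration 1:
  c_1 = (-0.040000 + 3.030000)/2 = 1.495000
  f(c_1) = f(1.495000) = 9.286412
  f(a) × f(c) < 0, new interval: [-0.040000, 1.495000]
Iteration 2:
  c_2 = (-0.040000 + 1.495000)/2 = 0.727500
  f(c_2) = f(0.727500) = -0.918954
  f(a) × f(c) ≥ 0, new interval: [0.727500, 1.495000]
Iteration 3:
  c_3 = (0.727500 + 1.495000)/2 = 1.111250
  f(c_3) = f(1.111250) = 3.398260
  f(a) × f(c) < 0, new interval: [0.727500, 1.111250]
Iteration 4:
  c_4 = (0.727500 + 1.111250)/2 = 0.919375
  f(c_4) = f(0.919375) = 1.064478
  f(a) × f(c) < 0, new interval: [0.727500, 0.919375]

After 4 iteration(s), the approximation is c_4 = 0.919375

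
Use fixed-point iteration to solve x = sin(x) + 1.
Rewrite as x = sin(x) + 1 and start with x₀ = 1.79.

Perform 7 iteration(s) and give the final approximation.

Equation: x = sin(x) + 1
Fixed-point form: x = sin(x) + 1
x₀ = 1.79

x_1 = g(1.790000) = 1.976071
x_2 = g(1.976071) = 1.918994
x_3 = g(1.918994) = 1.939989
x_4 = g(1.939989) = 1.932619
x_5 = g(1.932619) = 1.935253
x_6 = g(1.935253) = 1.934317
x_7 = g(1.934317) = 1.934651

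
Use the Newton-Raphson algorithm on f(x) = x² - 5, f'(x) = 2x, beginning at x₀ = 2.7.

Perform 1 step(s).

f(x) = x² - 5
f'(x) = 2x
x₀ = 2.7

Newton-Raphson formula: x_{n+1} = x_n - f(x_n)/f'(x_n)

Iteration 1:
  f(2.700000) = 2.290000
  f'(2.700000) = 5.400000
  x_1 = 2.700000 - 2.290000/5.400000 = 2.275926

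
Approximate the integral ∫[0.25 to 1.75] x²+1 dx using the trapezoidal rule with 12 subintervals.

f(x) = x²+1
a = 0.25, b = 1.75, n = 12
h = (b - a)/n = 0.125000

Trapezoidal rule: (h/2)[f(x₀) + 2f(x₁) + 2f(x₂) + ... + f(xₙ)]

x_0 = 0.2500, f(x_0) = 1.062500, coefficient = 1
x_1 = 0.3750, f(x_1) = 1.140625, coefficient = 2
x_2 = 0.5000, f(x_2) = 1.250000, coefficient = 2
x_3 = 0.6250, f(x_3) = 1.390625, coefficient = 2
x_4 = 0.7500, f(x_4) = 1.562500, coefficient = 2
x_5 = 0.8750, f(x_5) = 1.765625, coefficient = 2
x_6 = 1.0000, f(x_6) = 2.000000, coefficient = 2
x_7 = 1.1250, f(x_7) = 2.265625, coefficient = 2
x_8 = 1.2500, f(x_8) = 2.562500, coefficient = 2
x_9 = 1.3750, f(x_9) = 2.890625, coefficient = 2
x_10 = 1.5000, f(x_10) = 3.250000, coefficient = 2
x_11 = 1.6250, f(x_11) = 3.640625, coefficient = 2
x_12 = 1.7500, f(x_12) = 4.062500, coefficient = 1

I ≈ (0.125000/2) × 52.562500 = 3.285156
Exact value: 3.281250
Error: 0.003906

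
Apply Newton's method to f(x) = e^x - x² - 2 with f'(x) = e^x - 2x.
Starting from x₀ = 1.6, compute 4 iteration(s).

f(x) = e^x - x² - 2
f'(x) = e^x - 2x
x₀ = 1.6

Newton-Raphson formula: x_{n+1} = x_n - f(x_n)/f'(x_n)

Iteration 1:
  f(1.600000) = 0.393032
  f'(1.600000) = 1.753032
  x_1 = 1.600000 - 0.393032/1.753032 = 1.375799
Iteration 2:
  f(1.375799) = 0.065415
  f'(1.375799) = 1.206639
  x_2 = 1.375799 - 0.065415/1.206639 = 1.321586
Iteration 3:
  f(1.321586) = 0.002774
  f'(1.321586) = 1.106192
  x_3 = 1.321586 - 0.002774/1.106192 = 1.319079
Iteration 4:
  f(1.319079) = 0.000005
  f'(1.319079) = 1.101817
  x_4 = 1.319079 - 0.000005/1.101817 = 1.319074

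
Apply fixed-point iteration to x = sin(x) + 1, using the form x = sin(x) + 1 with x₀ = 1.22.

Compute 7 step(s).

Equation: x = sin(x) + 1
Fixed-point form: x = sin(x) + 1
x₀ = 1.22

x_1 = g(1.220000) = 1.939099
x_2 = g(1.939099) = 1.932940
x_3 = g(1.932940) = 1.935140
x_4 = g(1.935140) = 1.934358
x_5 = g(1.934358) = 1.934636
x_6 = g(1.934636) = 1.934537
x_7 = g(1.934537) = 1.934572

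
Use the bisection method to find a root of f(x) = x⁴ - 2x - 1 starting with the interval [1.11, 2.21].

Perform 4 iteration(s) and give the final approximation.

f(x) = x⁴ - 2x - 1
Initial interval: [1.11, 2.21]

Iteration 1:
  c_1 = (1.110000 + 2.210000)/2 = 1.660000
  f(c_1) = f(1.660000) = 3.273331
  f(a) × f(c) < 0, new interval: [1.110000, 1.660000]
Iteration 2:
  c_2 = (1.110000 + 1.660000)/2 = 1.385000
  f(c_2) = f(1.385000) = -0.090413
  f(a) × f(c) ≥ 0, new interval: [1.385000, 1.660000]
Iteration 3:
  c_3 = (1.385000 + 1.660000)/2 = 1.522500
  f(c_3) = f(1.522500) = 1.328153
  f(a) × f(c) < 0, new interval: [1.385000, 1.522500]
Iteration 4:
  c_4 = (1.385000 + 1.522500)/2 = 1.453750
  f(c_4) = f(1.453750) = 0.558913
  f(a) × f(c) < 0, new interval: [1.385000, 1.453750]

After 4 iteration(s), the approximation is c_4 = 1.453750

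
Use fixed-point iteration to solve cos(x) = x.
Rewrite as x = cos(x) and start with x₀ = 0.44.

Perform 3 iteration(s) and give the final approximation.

Equation: cos(x) = x
Fixed-point form: x = cos(x)
x₀ = 0.44

x_1 = g(0.440000) = 0.904752
x_2 = g(0.904752) = 0.617881
x_3 = g(0.617881) = 0.815108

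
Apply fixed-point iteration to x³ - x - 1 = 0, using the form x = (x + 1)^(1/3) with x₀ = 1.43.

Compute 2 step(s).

Equation: x³ - x - 1 = 0
Fixed-point form: x = (x + 1)^(1/3)
x₀ = 1.43

x_1 = g(1.430000) = 1.344421
x_2 = g(1.344421) = 1.328450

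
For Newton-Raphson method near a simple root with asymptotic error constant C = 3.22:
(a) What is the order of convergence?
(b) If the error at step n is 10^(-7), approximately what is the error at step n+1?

(a) Newton-Raphson has quadratic (order 2) convergence near simple roots.
    This means |e_{n+1}| ≈ C|e_n|².

(b) With |e_n| = 10^(-7) and C = 3.22:
    |e_{n+1}| ≈ 3.22 × (10^(-7))² = 3.22 × 10^(-14)

(a) 2 (quadratic); (b) |e_{n+1}| ≈ 3.220e-14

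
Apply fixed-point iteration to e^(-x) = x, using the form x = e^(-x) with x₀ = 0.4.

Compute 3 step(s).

Equation: e^(-x) = x
Fixed-point form: x = e^(-x)
x₀ = 0.4

x_1 = g(0.400000) = 0.670320
x_2 = g(0.670320) = 0.511545
x_3 = g(0.511545) = 0.599569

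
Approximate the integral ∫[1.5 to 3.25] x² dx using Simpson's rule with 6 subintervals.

f(x) = x²
a = 1.5, b = 3.25, n = 6
h = (b - a)/n = 0.291667

Simpson's rule: (h/3)[f(x₀) + 4f(x₁) + 2f(x₂) + ... + f(xₙ)]

x_0 = 1.5000, f(x_0) = 2.250000, coefficient = 1
x_1 = 1.7917, f(x_1) = 3.210069, coefficient = 4
x_2 = 2.0833, f(x_2) = 4.340278, coefficient = 2
x_3 = 2.3750, f(x_3) = 5.640625, coefficient = 4
x_4 = 2.6667, f(x_4) = 7.111111, coefficient = 2
x_5 = 2.9583, f(x_5) = 8.751736, coefficient = 4
x_6 = 3.2500, f(x_6) = 10.562500, coefficient = 1

I ≈ (0.291667/3) × 106.125000 = 10.317708
Exact value: 10.317708
Error: 0.000000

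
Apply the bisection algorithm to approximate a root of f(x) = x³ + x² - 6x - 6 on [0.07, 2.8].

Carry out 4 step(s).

f(x) = x³ + x² - 6x - 6
Initial interval: [0.07, 2.8]

Iteration 1:
  c_1 = (0.070000 + 2.800000)/2 = 1.435000
  f(c_1) = f(1.435000) = -9.595787
  f(a) × f(c) ≥ 0, new interval: [1.435000, 2.800000]
Iteration 2:
  c_2 = (1.435000 + 2.800000)/2 = 2.117500
  f(c_2) = f(2.117500) = -4.726734
  f(a) × f(c) ≥ 0, new interval: [2.117500, 2.800000]
Iteration 3:
  c_3 = (2.117500 + 2.800000)/2 = 2.458750
  f(c_3) = f(2.458750) = 0.157206
  f(a) × f(c) < 0, new interval: [2.117500, 2.458750]
Iteration 4:
  c_4 = (2.117500 + 2.458750)/2 = 2.288125
  f(c_4) = f(2.288125) = -2.513719
  f(a) × f(c) ≥ 0, new interval: [2.288125, 2.458750]

After 4 iteration(s), the approximation is c_4 = 2.288125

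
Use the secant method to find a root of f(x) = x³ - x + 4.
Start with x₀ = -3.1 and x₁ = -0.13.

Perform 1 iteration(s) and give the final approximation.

f(x) = x³ - x + 4
x₀ = -3.1, x₁ = -0.13

Secant formula: x_{n+1} = x_n - f(x_n)(x_n - x_{n-1})/(f(x_n) - f(x_{n-1}))

Iteration 1:
  f(-3.100000) = -22.691000
  f(-0.130000) = 4.127803
  x_2 = -0.130000 - 4.127803×(-0.130000 - (-3.100000))/(4.127803 - (-22.691000))
       = -0.587126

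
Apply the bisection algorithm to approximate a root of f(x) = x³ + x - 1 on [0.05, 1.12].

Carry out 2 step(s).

f(x) = x³ + x - 1
Initial interval: [0.05, 1.12]

Iteration 1:
  c_1 = (0.050000 + 1.120000)/2 = 0.585000
  f(c_1) = f(0.585000) = -0.214798
  f(a) × f(c) ≥ 0, new interval: [0.585000, 1.120000]
Iteration 2:
  c_2 = (0.585000 + 1.120000)/2 = 0.852500
  f(c_2) = f(0.852500) = 0.472060
  f(a) × f(c) < 0, new interval: [0.585000, 0.852500]

After 2 iteration(s), the approximation is c_2 = 0.852500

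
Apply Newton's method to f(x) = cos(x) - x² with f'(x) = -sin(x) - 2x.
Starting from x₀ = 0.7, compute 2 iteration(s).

f(x) = cos(x) - x²
f'(x) = -sin(x) - 2x
x₀ = 0.7

Newton-Raphson formula: x_{n+1} = x_n - f(x_n)/f'(x_n)

Iteration 1:
  f(0.700000) = 0.274842
  f'(0.700000) = -2.044218
  x_1 = 0.700000 - 0.274842/(-2.044218) = 0.834449
Iteration 2:
  f(0.834449) = -0.024718
  f'(0.834449) = -2.409823
  x_2 = 0.834449 - (-0.024718)/(-2.409823) = 0.824191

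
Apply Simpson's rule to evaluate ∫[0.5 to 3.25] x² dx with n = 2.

f(x) = x²
a = 0.5, b = 3.25, n = 2
h = (b - a)/n = 1.375000

Simpson's rule: (h/3)[f(x₀) + 4f(x₁) + 2f(x₂) + ... + f(xₙ)]

x_0 = 0.5000, f(x_0) = 0.250000, coefficient = 1
x_1 = 1.8750, f(x_1) = 3.515625, coefficient = 4
x_2 = 3.2500, f(x_2) = 10.562500, coefficient = 1

I ≈ (1.375000/3) × 24.875000 = 11.401042
Exact value: 11.401042
Error: 0.000000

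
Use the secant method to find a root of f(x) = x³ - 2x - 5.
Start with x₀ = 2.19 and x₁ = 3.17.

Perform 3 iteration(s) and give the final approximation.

f(x) = x³ - 2x - 5
x₀ = 2.19, x₁ = 3.17

Secant formula: x_{n+1} = x_n - f(x_n)(x_n - x_{n-1})/(f(x_n) - f(x_{n-1}))

Iteration 1:
  f(2.190000) = 1.123459
  f(3.170000) = 20.515013
  x_2 = 3.170000 - 20.515013×(3.170000 - 2.190000)/(20.515013 - 1.123459)
       = 2.133223
Iteration 2:
  f(3.170000) = 20.515013
  f(2.133223) = 0.441087
  x_3 = 2.133223 - 0.441087×(2.133223 - 3.170000)/(0.441087 - 20.515013)
       = 2.110442
Iteration 3:
  f(2.133223) = 0.441087
  f(2.110442) = 0.178951
  x_4 = 2.110442 - 0.178951×(2.110442 - 2.133223)/(0.178951 - 0.441087)
       = 2.094890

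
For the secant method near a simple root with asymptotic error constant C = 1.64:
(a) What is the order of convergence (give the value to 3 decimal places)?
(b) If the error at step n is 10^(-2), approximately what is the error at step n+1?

(a) Secant method has superlinear convergence with order φ = (1+√5)/2 ≈ 1.618.
    This means |e_{n+1}| ≈ C|e_n|^1.618.

(b) With |e_n| = 10^(-2) and C = 1.64:
    |e_{n+1}| ≈ 1.64 × (10^(-2))^1.618 = 1.64 × 10^(-3.24)

(a) ≈ 1.618 (golden ratio); (b) |e_{n+1}| ≈ 9.523e-04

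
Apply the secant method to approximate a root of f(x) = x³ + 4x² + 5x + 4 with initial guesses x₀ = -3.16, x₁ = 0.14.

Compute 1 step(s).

f(x) = x³ + 4x² + 5x + 4
x₀ = -3.16, x₁ = 0.14

Secant formula: x_{n+1} = x_n - f(x_n)(x_n - x_{n-1})/(f(x_n) - f(x_{n-1}))

Iteration 1:
  f(-3.160000) = -3.412096
  f(0.140000) = 4.781144
  x_2 = 0.140000 - 4.781144×(0.140000 - (-3.160000))/(4.781144 - (-3.412096))
       = -1.785706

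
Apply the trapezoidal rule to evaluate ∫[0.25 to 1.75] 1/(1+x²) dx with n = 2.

f(x) = 1/(1+x²)
a = 0.25, b = 1.75, n = 2
h = (b - a)/n = 0.750000

Trapezoidal rule: (h/2)[f(x₀) + 2f(x₁) + 2f(x₂) + ... + f(xₙ)]

x_0 = 0.2500, f(x_0) = 0.941176, coefficient = 1
x_1 = 1.0000, f(x_1) = 0.500000, coefficient = 2
x_2 = 1.7500, f(x_2) = 0.246154, coefficient = 1

I ≈ (0.750000/2) × 2.187330 = 0.820249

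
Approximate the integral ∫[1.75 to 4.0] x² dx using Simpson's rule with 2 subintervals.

f(x) = x²
a = 1.75, b = 4.0, n = 2
h = (b - a)/n = 1.125000

Simpson's rule: (h/3)[f(x₀) + 4f(x₁) + 2f(x₂) + ... + f(xₙ)]

x_0 = 1.7500, f(x_0) = 3.062500, coefficient = 1
x_1 = 2.8750, f(x_1) = 8.265625, coefficient = 4
x_2 = 4.0000, f(x_2) = 16.000000, coefficient = 1

I ≈ (1.125000/3) × 52.125000 = 19.546875
Exact value: 19.546875
Error: 0.000000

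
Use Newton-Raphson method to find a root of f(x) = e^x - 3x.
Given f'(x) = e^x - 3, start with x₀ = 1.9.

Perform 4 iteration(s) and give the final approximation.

f(x) = e^x - 3x
f'(x) = e^x - 3
x₀ = 1.9

Newton-Raphson formula: x_{n+1} = x_n - f(x_n)/f'(x_n)

Iteration 1:
  f(1.900000) = 0.985894
  f'(1.900000) = 3.685894
  x_1 = 1.900000 - 0.985894/3.685894 = 1.632522
Iteration 2:
  f(1.632522) = 0.219198
  f'(1.632522) = 2.116765
  x_2 = 1.632522 - 0.219198/2.116765 = 1.528969
Iteration 3:
  f(1.528969) = 0.026511
  f'(1.528969) = 1.613419
  x_3 = 1.528969 - 0.026511/1.613419 = 1.512537
Iteration 4:
  f(1.512537) = 0.000619
  f'(1.512537) = 1.538232
  x_4 = 1.512537 - 0.000619/1.538232 = 1.512135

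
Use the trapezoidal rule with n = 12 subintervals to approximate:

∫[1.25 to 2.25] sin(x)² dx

f(x) = sin(x)²
a = 1.25, b = 2.25, n = 12
h = (b - a)/n = 0.083333

Trapezoidal rule: (h/2)[f(x₀) + 2f(x₁) + 2f(x₂) + ... + f(xₙ)]

x_0 = 1.2500, f(x_0) = 0.900572, coefficient = 1
x_1 = 1.3333, f(x_1) = 0.944663, coefficient = 2
x_2 = 1.4167, f(x_2) = 0.976432, coefficient = 2
x_3 = 1.5000, f(x_3) = 0.994996, coefficient = 2
x_4 = 1.5833, f(x_4) = 0.999843, coefficient = 2
x_5 = 1.6667, f(x_5) = 0.990837, coefficient = 2
x_6 = 1.7500, f(x_6) = 0.968228, coefficient = 2
x_7 = 1.8333, f(x_7) = 0.932643, coefficient = 2
x_8 = 1.9167, f(x_8) = 0.885068, coefficient = 2
x_9 = 2.0000, f(x_9) = 0.826822, coefficient = 2
x_10 = 2.0833, f(x_10) = 0.759518, coefficient = 2
x_11 = 2.1667, f(x_11) = 0.685022, coefficient = 2
x_12 = 2.2500, f(x_12) = 0.605398, coefficient = 1

I ≈ (0.083333/2) × 21.434115 = 0.893088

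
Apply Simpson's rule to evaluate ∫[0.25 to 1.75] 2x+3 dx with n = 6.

f(x) = 2x+3
a = 0.25, b = 1.75, n = 6
h = (b - a)/n = 0.250000

Simpson's rule: (h/3)[f(x₀) + 4f(x₁) + 2f(x₂) + ... + f(xₙ)]

x_0 = 0.2500, f(x_0) = 3.500000, coefficient = 1
x_1 = 0.5000, f(x_1) = 4.000000, coefficient = 4
x_2 = 0.7500, f(x_2) = 4.500000, coefficient = 2
x_3 = 1.0000, f(x_3) = 5.000000, coefficient = 4
x_4 = 1.2500, f(x_4) = 5.500000, coefficient = 2
x_5 = 1.5000, f(x_5) = 6.000000, coefficient = 4
x_6 = 1.7500, f(x_6) = 6.500000, coefficient = 1

I ≈ (0.250000/3) × 90.000000 = 7.500000
Exact value: 7.500000
Error: 0.000000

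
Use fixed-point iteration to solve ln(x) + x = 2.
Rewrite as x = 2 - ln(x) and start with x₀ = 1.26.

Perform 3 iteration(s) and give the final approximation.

Equation: ln(x) + x = 2
Fixed-point form: x = 2 - ln(x)
x₀ = 1.26

x_1 = g(1.260000) = 1.768888
x_2 = g(1.768888) = 1.429649
x_3 = g(1.429649) = 1.642571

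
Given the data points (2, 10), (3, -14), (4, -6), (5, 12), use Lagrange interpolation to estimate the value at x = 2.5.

Lagrange interpolation formula:
P(x) = Σ yᵢ × Lᵢ(x)
where Lᵢ(x) = Π_{j≠i} (x - xⱼ)/(xᵢ - xⱼ)

L_0(2.5) = (2.5 - 3)/(2 - 3) × (2.5 - 4)/(2 - 4) × (2.5 - 5)/(2 - 5) = 0.312500
L_1(2.5) = (2.5 - 2)/(3 - 2) × (2.5 - 4)/(3 - 4) × (2.5 - 5)/(3 - 5) = 0.937500
L_2(2.5) = (2.5 - 2)/(4 - 2) × (2.5 - 3)/(4 - 3) × (2.5 - 5)/(4 - 5) = -0.312500
L_3(2.5) = (2.5 - 2)/(5 - 2) × (2.5 - 3)/(5 - 3) × (2.5 - 4)/(5 - 4) = 0.062500

P(2.5) = 10×L_0(2.5) + (-14)×L_1(2.5) + (-6)×L_2(2.5) + 12×L_3(2.5)
P(2.5) = -7.375000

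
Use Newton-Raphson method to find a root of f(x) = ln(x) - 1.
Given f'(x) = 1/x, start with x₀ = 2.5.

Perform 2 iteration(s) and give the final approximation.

f(x) = ln(x) - 1
f'(x) = 1/x
x₀ = 2.5

Newton-Raphson formula: x_{n+1} = x_n - f(x_n)/f'(x_n)

Iteration 1:
  f(2.500000) = -0.083709
  f'(2.500000) = 0.400000
  x_1 = 2.500000 - (-0.083709)/0.400000 = 2.709273
Iteration 2:
  f(2.709273) = -0.003320
  f'(2.709273) = 0.369103
  x_2 = 2.709273 - (-0.003320)/0.369103 = 2.718267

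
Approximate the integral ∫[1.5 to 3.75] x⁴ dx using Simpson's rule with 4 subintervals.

f(x) = x⁴
a = 1.5, b = 3.75, n = 4
h = (b - a)/n = 0.562500

Simpson's rule: (h/3)[f(x₀) + 4f(x₁) + 2f(x₂) + ... + f(xₙ)]

x_0 = 1.5000, f(x_0) = 5.062500, coefficient = 1
x_1 = 2.0625, f(x_1) = 18.095718, coefficient = 4
x_2 = 2.6250, f(x_2) = 47.480713, coefficient = 2
x_3 = 3.1875, f(x_3) = 103.228775, coefficient = 4
x_4 = 3.7500, f(x_4) = 197.753906, coefficient = 1

I ≈ (0.562500/3) × 783.075806 = 146.826714
Exact value: 146.796680
Error: 0.030034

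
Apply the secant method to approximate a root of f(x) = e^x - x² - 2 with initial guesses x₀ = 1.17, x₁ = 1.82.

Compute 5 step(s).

f(x) = e^x - x² - 2
x₀ = 1.17, x₁ = 1.82

Secant formula: x_{n+1} = x_n - f(x_n)(x_n - x_{n-1})/(f(x_n) - f(x_{n-1}))

Iteration 1:
  f(1.170000) = -0.146907
  f(1.820000) = 0.859458
  x_2 = 1.820000 - 0.859458×(1.820000 - 1.170000)/(0.859458 - (-0.146907))
       = 1.264886
Iteration 2:
  f(1.820000) = 0.859458
  f(1.264886) = -0.057248
  x_3 = 1.264886 - (-0.057248)×(1.264886 - 1.820000)/(-0.057248 - 0.859458)
       = 1.299552
Iteration 3:
  f(1.264886) = -0.057248
  f(1.299552) = -0.021182
  x_4 = 1.299552 - (-0.021182)×(1.299552 - 1.264886)/(-0.021182 - (-0.057248))
       = 1.319912
Iteration 4:
  f(1.299552) = -0.021182
  f(1.319912) = 0.000925
  x_5 = 1.319912 - 0.000925×(1.319912 - 1.299552)/(0.000925 - (-0.021182))
       = 1.319061
Iteration 5:
  f(1.319912) = 0.000925
  f(1.319061) = -0.000014
  x_6 = 1.319061 - (-0.000014)×(1.319061 - 1.319912)/(-0.000014 - 0.000925)
       = 1.319074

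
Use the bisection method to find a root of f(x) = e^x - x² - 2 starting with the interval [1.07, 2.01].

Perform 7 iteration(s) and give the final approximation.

f(x) = e^x - x² - 2
Initial interval: [1.07, 2.01]

Iteration 1:
  c_1 = (1.070000 + 2.010000)/2 = 1.540000
  f(c_1) = f(1.540000) = 0.292990
  f(a) × f(c) < 0, new interval: [1.070000, 1.540000]
Iteration 2:
  c_2 = (1.070000 + 1.540000)/2 = 1.305000
  f(c_2) = f(1.305000) = -0.015336
  f(a) × f(c) ≥ 0, new interval: [1.305000, 1.540000]
Iteration 3:
  c_3 = (1.305000 + 1.540000)/2 = 1.422500
  f(c_3) = f(1.422500) = 0.123970
  f(a) × f(c) < 0, new interval: [1.305000, 1.422500]
Iteration 4:
  c_4 = (1.305000 + 1.422500)/2 = 1.363750
  f(c_4) = f(1.363750) = 0.051017
  f(a) × f(c) < 0, new interval: [1.305000, 1.363750]
Iteration 5:
  c_5 = (1.305000 + 1.363750)/2 = 1.334375
  f(c_5) = f(1.334375) = 0.017065
  f(a) × f(c) < 0, new interval: [1.305000, 1.334375]
Iteration 6:
  c_6 = (1.305000 + 1.334375)/2 = 1.319688
  f(c_6) = f(1.319688) = 0.000677
  f(a) × f(c) < 0, new interval: [1.305000, 1.319688]
Iteration 7:
  c_7 = (1.305000 + 1.319688)/2 = 1.312344
  f(c_7) = f(1.312344) = -0.007376
  f(a) × f(c) ≥ 0, new interval: [1.312344, 1.319688]

After 7 iteration(s), the approximation is c_7 = 1.312344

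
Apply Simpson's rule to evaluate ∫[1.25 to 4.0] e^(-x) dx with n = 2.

f(x) = e^(-x)
a = 1.25, b = 4.0, n = 2
h = (b - a)/n = 1.375000

Simpson's rule: (h/3)[f(x₀) + 4f(x₁) + 2f(x₂) + ... + f(xₙ)]

x_0 = 1.2500, f(x_0) = 0.286505, coefficient = 1
x_1 = 2.6250, f(x_1) = 0.072440, coefficient = 4
x_2 = 4.0000, f(x_2) = 0.018316, coefficient = 1

I ≈ (1.375000/3) × 0.594579 = 0.272516
Exact value: 0.268189
Error: 0.004326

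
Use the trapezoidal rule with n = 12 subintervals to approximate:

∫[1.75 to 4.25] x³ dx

f(x) = x³
a = 1.75, b = 4.25, n = 12
h = (b - a)/n = 0.208333

Trapezoidal rule: (h/2)[f(x₀) + 2f(x₁) + 2f(x₂) + ... + f(xₙ)]

x_0 = 1.7500, f(x_0) = 5.359375, coefficient = 1
x_1 = 1.9583, f(x_1) = 7.510344, coefficient = 2
x_2 = 2.1667, f(x_2) = 10.171296, coefficient = 2
x_3 = 2.3750, f(x_3) = 13.396484, coefficient = 2
x_4 = 2.5833, f(x_4) = 17.240162, coefficient = 2
x_5 = 2.7917, f(x_5) = 21.756583, coefficient = 2
x_6 = 3.0000, f(x_6) = 27.000000, coefficient = 2
x_7 = 3.2083, f(x_7) = 33.024667, coefficient = 2
x_8 = 3.4167, f(x_8) = 39.884838, coefficient = 2
x_9 = 3.6250, f(x_9) = 47.634766, coefficient = 2
x_10 = 3.8333, f(x_10) = 56.328704, coefficient = 2
x_11 = 4.0417, f(x_11) = 66.020906, coefficient = 2
x_12 = 4.2500, f(x_12) = 76.765625, coefficient = 1

I ≈ (0.208333/2) × 762.062500 = 79.381510
Exact value: 79.218750
Error: 0.162760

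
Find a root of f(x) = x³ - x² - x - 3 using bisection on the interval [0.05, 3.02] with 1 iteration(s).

f(x) = x³ - x² - x - 3
Initial interval: [0.05, 3.02]

Iteration 1:
  c_1 = (0.050000 + 3.020000)/2 = 1.535000
  f(c_1) = f(1.535000) = -3.274420
  f(a) × f(c) ≥ 0, new interval: [1.535000, 3.020000]

After 1 iteration(s), the approximation is c_1 = 1.535000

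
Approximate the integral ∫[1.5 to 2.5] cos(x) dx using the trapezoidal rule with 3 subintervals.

f(x) = cos(x)
a = 1.5, b = 2.5, n = 3
h = (b - a)/n = 0.333333

Trapezoidal rule: (h/2)[f(x₀) + 2f(x₁) + 2f(x₂) + ... + f(xₙ)]

x_0 = 1.5000, f(x_0) = 0.070737, coefficient = 1
x_1 = 1.8333, f(x_1) = -0.259531, coefficient = 2
x_2 = 2.1667, f(x_2) = -0.561229, coefficient = 2
x_3 = 2.5000, f(x_3) = -0.801144, coefficient = 1

I ≈ (0.333333/2) × -2.371928 = -0.395321
Exact value: -0.399023
Error: 0.003702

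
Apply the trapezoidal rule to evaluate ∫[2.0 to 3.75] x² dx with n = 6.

f(x) = x²
a = 2.0, b = 3.75, n = 6
h = (b - a)/n = 0.291667

Trapezoidal rule: (h/2)[f(x₀) + 2f(x₁) + 2f(x₂) + ... + f(xₙ)]

x_0 = 2.0000, f(x_0) = 4.000000, coefficient = 1
x_1 = 2.2917, f(x_1) = 5.251736, coefficient = 2
x_2 = 2.5833, f(x_2) = 6.673611, coefficient = 2
x_3 = 2.8750, f(x_3) = 8.265625, coefficient = 2
x_4 = 3.1667, f(x_4) = 10.027778, coefficient = 2
x_5 = 3.4583, f(x_5) = 11.960069, coefficient = 2
x_6 = 3.7500, f(x_6) = 14.062500, coefficient = 1

I ≈ (0.291667/2) × 102.420139 = 14.936270
Exact value: 14.911458
Error: 0.024812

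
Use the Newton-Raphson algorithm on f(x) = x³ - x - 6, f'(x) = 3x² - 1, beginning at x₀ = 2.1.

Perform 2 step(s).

f(x) = x³ - x - 6
f'(x) = 3x² - 1
x₀ = 2.1

Newton-Raphson formula: x_{n+1} = x_n - f(x_n)/f'(x_n)

Iteration 1:
  f(2.100000) = 1.161000
  f'(2.100000) = 12.230000
  x_1 = 2.100000 - 1.161000/12.230000 = 2.005070
Iteration 2:
  f(2.005070) = 0.055919
  f'(2.005070) = 11.060911
  x_2 = 2.005070 - 0.055919/11.060911 = 2.000014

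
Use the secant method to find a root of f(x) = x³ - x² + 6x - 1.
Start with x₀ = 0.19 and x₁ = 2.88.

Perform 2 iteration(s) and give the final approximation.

f(x) = x³ - x² + 6x - 1
x₀ = 0.19, x₁ = 2.88

Secant formula: x_{n+1} = x_n - f(x_n)(x_n - x_{n-1})/(f(x_n) - f(x_{n-1}))

Iteration 1:
  f(0.190000) = 0.110759
  f(2.880000) = 31.873472
  x_2 = 2.880000 - 31.873472×(2.880000 - 0.190000)/(31.873472 - 0.110759)
       = 0.180620
Iteration 2:
  f(2.880000) = 31.873472
  f(0.180620) = 0.056988
  x_3 = 0.180620 - 0.056988×(0.180620 - 2.880000)/(0.056988 - 31.873472)
       = 0.175785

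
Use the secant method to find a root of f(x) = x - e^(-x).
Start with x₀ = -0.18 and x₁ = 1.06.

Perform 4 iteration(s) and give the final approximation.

f(x) = x - e^(-x)
x₀ = -0.18, x₁ = 1.06

Secant formula: x_{n+1} = x_n - f(x_n)(x_n - x_{n-1})/(f(x_n) - f(x_{n-1}))

Iteration 1:
  f(-0.180000) = -1.377217
  f(1.060000) = 0.713544
  x_2 = 1.060000 - 0.713544×(1.060000 - (-0.180000))/(0.713544 - (-1.377217))
       = 0.636807
Iteration 2:
  f(1.060000) = 0.713544
  f(0.636807) = 0.107829
  x_3 = 0.636807 - 0.107829×(0.636807 - 1.060000)/(0.107829 - 0.713544)
       = 0.561471
Iteration 3:
  f(0.636807) = 0.107829
  f(0.561471) = -0.008898
  x_4 = 0.561471 - (-0.008898)×(0.561471 - 0.636807)/(-0.008898 - 0.107829)
       = 0.567214
Iteration 4:
  f(0.561471) = -0.008898
  f(0.567214) = 0.000111
  x_5 = 0.567214 - 0.000111×(0.567214 - 0.561471)/(0.000111 - (-0.008898))
       = 0.567143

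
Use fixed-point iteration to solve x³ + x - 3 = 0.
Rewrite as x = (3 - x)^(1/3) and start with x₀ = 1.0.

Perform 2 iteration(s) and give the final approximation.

Equation: x³ + x - 3 = 0
Fixed-point form: x = (3 - x)^(1/3)
x₀ = 1.0

x_1 = g(1.000000) = 1.259921
x_2 = g(1.259921) = 1.202790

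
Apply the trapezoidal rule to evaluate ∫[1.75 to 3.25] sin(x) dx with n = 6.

f(x) = sin(x)
a = 1.75, b = 3.25, n = 6
h = (b - a)/n = 0.250000

Trapezoidal rule: (h/2)[f(x₀) + 2f(x₁) + 2f(x₂) + ... + f(xₙ)]

x_0 = 1.7500, f(x_0) = 0.983986, coefficient = 1
x_1 = 2.0000, f(x_1) = 0.909297, coefficient = 2
x_2 = 2.2500, f(x_2) = 0.778073, coefficient = 2
x_3 = 2.5000, f(x_3) = 0.598472, coefficient = 2
x_4 = 2.7500, f(x_4) = 0.381661, coefficient = 2
x_5 = 3.0000, f(x_5) = 0.141120, coefficient = 2
x_6 = 3.2500, f(x_6) = -0.108195, coefficient = 1

I ≈ (0.250000/2) × 6.493038 = 0.811630
Exact value: 0.815884
Error: 0.004254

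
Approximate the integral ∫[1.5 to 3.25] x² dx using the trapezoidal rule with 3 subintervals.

f(x) = x²
a = 1.5, b = 3.25, n = 3
h = (b - a)/n = 0.583333

Trapezoidal rule: (h/2)[f(x₀) + 2f(x₁) + 2f(x₂) + ... + f(xₙ)]

x_0 = 1.5000, f(x_0) = 2.250000, coefficient = 1
x_1 = 2.0833, f(x_1) = 4.340278, coefficient = 2
x_2 = 2.6667, f(x_2) = 7.111111, coefficient = 2
x_3 = 3.2500, f(x_3) = 10.562500, coefficient = 1

I ≈ (0.583333/2) × 35.715278 = 10.416956
Exact value: 10.317708
Error: 0.099248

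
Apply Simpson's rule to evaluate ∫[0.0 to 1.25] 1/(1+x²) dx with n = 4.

f(x) = 1/(1+x²)
a = 0.0, b = 1.25, n = 4
h = (b - a)/n = 0.312500

Simpson's rule: (h/3)[f(x₀) + 4f(x₁) + 2f(x₂) + ... + f(xₙ)]

x_0 = 0.0000, f(x_0) = 1.000000, coefficient = 1
x_1 = 0.3125, f(x_1) = 0.911032, coefficient = 4
x_2 = 0.6250, f(x_2) = 0.719101, coefficient = 2
x_3 = 0.9375, f(x_3) = 0.532225, coefficient = 4
x_4 = 1.2500, f(x_4) = 0.390244, coefficient = 1

I ≈ (0.312500/3) × 8.601472 = 0.895987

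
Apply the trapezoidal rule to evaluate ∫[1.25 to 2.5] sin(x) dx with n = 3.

f(x) = sin(x)
a = 1.25, b = 2.5, n = 3
h = (b - a)/n = 0.416667

Trapezoidal rule: (h/2)[f(x₀) + 2f(x₁) + 2f(x₂) + ... + f(xₙ)]

x_0 = 1.2500, f(x_0) = 0.948985, coefficient = 1
x_1 = 1.6667, f(x_1) = 0.995408, coefficient = 2
x_2 = 2.0833, f(x_2) = 0.871503, coefficient = 2
x_3 = 2.5000, f(x_3) = 0.598472, coefficient = 1

I ≈ (0.416667/2) × 5.281279 = 1.100266
Exact value: 1.116466
Error: 0.016200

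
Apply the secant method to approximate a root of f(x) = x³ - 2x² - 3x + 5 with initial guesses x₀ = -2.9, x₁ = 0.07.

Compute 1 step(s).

f(x) = x³ - 2x² - 3x + 5
x₀ = -2.9, x₁ = 0.07

Secant formula: x_{n+1} = x_n - f(x_n)(x_n - x_{n-1})/(f(x_n) - f(x_{n-1}))

Iteration 1:
  f(-2.900000) = -27.509000
  f(0.070000) = 4.780543
  x_2 = 0.070000 - 4.780543×(0.070000 - (-2.900000))/(4.780543 - (-27.509000))
       = -0.369716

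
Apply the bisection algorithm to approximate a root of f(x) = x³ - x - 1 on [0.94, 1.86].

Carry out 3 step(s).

f(x) = x³ - x - 1
Initial interval: [0.94, 1.86]

Iteration 1:
  c_1 = (0.940000 + 1.860000)/2 = 1.400000
  f(c_1) = f(1.400000) = 0.344000
  f(a) × f(c) < 0, new interval: [0.940000, 1.400000]
Iteration 2:
  c_2 = (0.940000 + 1.400000)/2 = 1.170000
  f(c_2) = f(1.170000) = -0.568387
  f(a) × f(c) ≥ 0, new interval: [1.170000, 1.400000]
Iteration 3:
  c_3 = (1.170000 + 1.400000)/2 = 1.285000
  f(c_3) = f(1.285000) = -0.163176
  f(a) × f(c) ≥ 0, new interval: [1.285000, 1.400000]

After 3 iteration(s), the approximation is c_3 = 1.285000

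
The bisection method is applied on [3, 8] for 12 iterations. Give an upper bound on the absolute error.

Bisection error bound: |error| ≤ (b-a)/2^n
|error| ≤ (8 - 3)/2^12 = 5/2^12
|error| ≤ 0.0012207031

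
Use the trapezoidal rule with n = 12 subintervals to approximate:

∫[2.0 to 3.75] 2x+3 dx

f(x) = 2x+3
a = 2.0, b = 3.75, n = 12
h = (b - a)/n = 0.145833

Trapezoidal rule: (h/2)[f(x₀) + 2f(x₁) + 2f(x₂) + ... + f(xₙ)]

x_0 = 2.0000, f(x_0) = 7.000000, coefficient = 1
x_1 = 2.1458, f(x_1) = 7.291667, coefficient = 2
x_2 = 2.2917, f(x_2) = 7.583333, coefficient = 2
x_3 = 2.4375, f(x_3) = 7.875000, coefficient = 2
x_4 = 2.5833, f(x_4) = 8.166667, coefficient = 2
x_5 = 2.7292, f(x_5) = 8.458333, coefficient = 2
x_6 = 2.8750, f(x_6) = 8.750000, coefficient = 2
x_7 = 3.0208, f(x_7) = 9.041667, coefficient = 2
x_8 = 3.1667, f(x_8) = 9.333333, coefficient = 2
x_9 = 3.3125, f(x_9) = 9.625000, coefficient = 2
x_10 = 3.4583, f(x_10) = 9.916667, coefficient = 2
x_11 = 3.6042, f(x_11) = 10.208333, coefficient = 2
x_12 = 3.7500, f(x_12) = 10.500000, coefficient = 1

I ≈ (0.145833/2) × 210.000000 = 15.312500
Exact value: 15.312500
Error: 0.000000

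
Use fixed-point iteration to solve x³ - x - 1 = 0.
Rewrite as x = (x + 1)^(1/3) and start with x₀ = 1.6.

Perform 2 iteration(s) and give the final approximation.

Equation: x³ - x - 1 = 0
Fixed-point form: x = (x + 1)^(1/3)
x₀ = 1.6

x_1 = g(1.600000) = 1.375069
x_2 = g(1.375069) = 1.334214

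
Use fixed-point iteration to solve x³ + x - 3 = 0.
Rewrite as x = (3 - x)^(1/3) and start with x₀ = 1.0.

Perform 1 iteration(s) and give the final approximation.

Equation: x³ + x - 3 = 0
Fixed-point form: x = (3 - x)^(1/3)
x₀ = 1.0

x_1 = g(1.000000) = 1.259921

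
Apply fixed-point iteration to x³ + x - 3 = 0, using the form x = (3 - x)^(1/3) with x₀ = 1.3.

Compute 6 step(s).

Equation: x³ + x - 3 = 0
Fixed-point form: x = (3 - x)^(1/3)
x₀ = 1.3

x_1 = g(1.300000) = 1.193483
x_2 = g(1.193483) = 1.217907
x_3 = g(1.217907) = 1.212393
x_4 = g(1.212393) = 1.213642
x_5 = g(1.213642) = 1.213359
x_6 = g(1.213359) = 1.213423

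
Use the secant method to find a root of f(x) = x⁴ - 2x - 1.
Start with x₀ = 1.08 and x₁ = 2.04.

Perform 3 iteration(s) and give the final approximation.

f(x) = x⁴ - 2x - 1
x₀ = 1.08, x₁ = 2.04

Secant formula: x_{n+1} = x_n - f(x_n)(x_n - x_{n-1})/(f(x_n) - f(x_{n-1}))

Iteration 1:
  f(1.080000) = -1.799511
  f(2.040000) = 12.238915
  x_2 = 2.040000 - 12.238915×(2.040000 - 1.080000)/(12.238915 - (-1.799511))
       = 1.203057
Iteration 2:
  f(2.040000) = 12.238915
  f(1.203057) = -1.311302
  x_3 = 1.203057 - (-1.311302)×(1.203057 - 2.040000)/(-1.311302 - 12.238915)
       = 1.284051
Iteration 3:
  f(1.203057) = -1.311302
  f(1.284051) = -0.849603
  x_4 = 1.284051 - (-0.849603)×(1.284051 - 1.203057)/(-0.849603 - (-1.311302))
       = 1.433093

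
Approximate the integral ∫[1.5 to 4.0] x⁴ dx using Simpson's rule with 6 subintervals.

f(x) = x⁴
a = 1.5, b = 4.0, n = 6
h = (b - a)/n = 0.416667

Simpson's rule: (h/3)[f(x₀) + 4f(x₁) + 2f(x₂) + ... + f(xₙ)]

x_0 = 1.5000, f(x_0) = 5.062500, coefficient = 1
x_1 = 1.9167, f(x_1) = 13.495419, coefficient = 4
x_2 = 2.3333, f(x_2) = 29.641975, coefficient = 2
x_3 = 2.7500, f(x_3) = 57.191406, coefficient = 4
x_4 = 3.1667, f(x_4) = 100.556327, coefficient = 2
x_5 = 3.5833, f(x_5) = 164.872733, coefficient = 4
x_6 = 4.0000, f(x_6) = 256.000000, coefficient = 1

I ≈ (0.416667/3) × 1463.697338 = 203.291297
Exact value: 203.281250
Error: 0.010047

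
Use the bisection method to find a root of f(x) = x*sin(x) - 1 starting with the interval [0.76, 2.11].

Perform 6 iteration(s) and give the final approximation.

f(x) = x*sin(x) - 1
Initial interval: [0.76, 2.11]

Iteration 1:
  c_1 = (0.760000 + 2.110000)/2 = 1.435000
  f(c_1) = f(1.435000) = 0.421789
  f(a) × f(c) < 0, new interval: [0.760000, 1.435000]
Iteration 2:
  c_2 = (0.760000 + 1.435000)/2 = 1.097500
  f(c_2) = f(1.097500) = -0.023148
  f(a) × f(c) ≥ 0, new interval: [1.097500, 1.435000]
Iteration 3:
  c_3 = (1.097500 + 1.435000)/2 = 1.266250
  f(c_3) = f(1.266250) = 0.207981
  f(a) × f(c) < 0, new interval: [1.097500, 1.266250]
Iteration 4:
  c_4 = (1.097500 + 1.266250)/2 = 1.181875
  f(c_4) = f(1.181875) = 0.093611
  f(a) × f(c) < 0, new interval: [1.097500, 1.181875]
Iteration 5:
  c_5 = (1.097500 + 1.181875)/2 = 1.139688
  f(c_5) = f(1.139688) = 0.035409
  f(a) × f(c) < 0, new interval: [1.097500, 1.139688]
Iteration 6:
  c_6 = (1.097500 + 1.139688)/2 = 1.118594
  f(c_6) = f(1.118594) = 0.006160
  f(a) × f(c) < 0, new interval: [1.097500, 1.118594]

After 6 iteration(s), the approximation is c_6 = 1.118594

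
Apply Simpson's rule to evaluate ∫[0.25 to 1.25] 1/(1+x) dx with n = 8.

f(x) = 1/(1+x)
a = 0.25, b = 1.25, n = 8
h = (b - a)/n = 0.125000

Simpson's rule: (h/3)[f(x₀) + 4f(x₁) + 2f(x₂) + ... + f(xₙ)]

x_0 = 0.2500, f(x_0) = 0.800000, coefficient = 1
x_1 = 0.3750, f(x_1) = 0.727273, coefficient = 4
x_2 = 0.5000, f(x_2) = 0.666667, coefficient = 2
x_3 = 0.6250, f(x_3) = 0.615385, coefficient = 4
x_4 = 0.7500, f(x_4) = 0.571429, coefficient = 2
x_5 = 0.8750, f(x_5) = 0.533333, coefficient = 4
x_6 = 1.0000, f(x_6) = 0.500000, coefficient = 2
x_7 = 1.1250, f(x_7) = 0.470588, coefficient = 4
x_8 = 1.2500, f(x_8) = 0.444444, coefficient = 1

I ≈ (0.125000/3) × 14.106951 = 0.587790
Exact value: 0.587787
Error: 0.000003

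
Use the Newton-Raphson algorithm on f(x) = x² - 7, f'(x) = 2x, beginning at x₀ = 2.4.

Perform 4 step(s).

f(x) = x² - 7
f'(x) = 2x
x₀ = 2.4

Newton-Raphson formula: x_{n+1} = x_n - f(x_n)/f'(x_n)

Iteration 1:
  f(2.400000) = -1.240000
  f'(2.400000) = 4.800000
  x_1 = 2.400000 - (-1.240000)/4.800000 = 2.658333
Iteration 2:
  f(2.658333) = 0.066736
  f'(2.658333) = 5.316667
  x_2 = 2.658333 - 0.066736/5.316667 = 2.645781
Iteration 3:
  f(2.645781) = 0.000158
  f'(2.645781) = 5.291562
  x_3 = 2.645781 - 0.000158/5.291562 = 2.645751
Iteration 4:
  f(2.645751) = 0.000000
  f'(2.645751) = 5.291503
  x_4 = 2.645751 - 0.000000/5.291503 = 2.645751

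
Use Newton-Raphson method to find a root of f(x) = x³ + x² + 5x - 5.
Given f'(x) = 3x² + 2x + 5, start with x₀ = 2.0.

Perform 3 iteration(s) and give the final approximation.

f(x) = x³ + x² + 5x - 5
f'(x) = 3x² + 2x + 5
x₀ = 2.0

Newton-Raphson formula: x_{n+1} = x_n - f(x_n)/f'(x_n)

Iteration 1:
  f(2.000000) = 17.000000
  f'(2.000000) = 21.000000
  x_1 = 2.000000 - 17.000000/21.000000 = 1.190476
Iteration 2:
  f(1.190476) = 4.056797
  f'(1.190476) = 11.632653
  x_2 = 1.190476 - 4.056797/11.632653 = 0.841734
Iteration 3:
  f(0.841734) = 0.513568
  f'(0.841734) = 8.809016
  x_3 = 0.841734 - 0.513568/8.809016 = 0.783434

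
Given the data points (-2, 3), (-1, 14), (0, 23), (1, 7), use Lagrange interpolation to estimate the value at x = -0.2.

Lagrange interpolation formula:
P(x) = Σ yᵢ × Lᵢ(x)
where Lᵢ(x) = Π_{j≠i} (x - xⱼ)/(xᵢ - xⱼ)

L_0(-0.2) = (-0.2 - (-1))/(-2 - (-1)) × (-0.2 - 0)/(-2 - 0) × (-0.2 - 1)/(-2 - 1) = -0.032000
L_1(-0.2) = (-0.2 - (-2))/(-1 - (-2)) × (-0.2 - 0)/(-1 - 0) × (-0.2 - 1)/(-1 - 1) = 0.216000
L_2(-0.2) = (-0.2 - (-2))/(0 - (-2)) × (-0.2 - (-1))/(0 - (-1)) × (-0.2 - 1)/(0 - 1) = 0.864000
L_3(-0.2) = (-0.2 - (-2))/(1 - (-2)) × (-0.2 - (-1))/(1 - (-1)) × (-0.2 - 0)/(1 - 0) = -0.048000

P(-0.2) = 3×L_0(-0.2) + 14×L_1(-0.2) + 23×L_2(-0.2) + 7×L_3(-0.2)
P(-0.2) = 22.464000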